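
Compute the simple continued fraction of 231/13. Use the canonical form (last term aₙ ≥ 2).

231 = 17*13 + 10
13 = 1*10 + 3
10 = 3*3 + 1
3 = 3*1 + 0  (stop)
So 231/13 = [17; 1, 3, 3].

[17; 1, 3, 3]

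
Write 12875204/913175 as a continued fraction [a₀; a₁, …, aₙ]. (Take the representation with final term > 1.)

[14; 10, 16, 9, 2, 18, 16]

12875204 = 14·913175 + 90754
913175 = 10·90754 + 5635
90754 = 16·5635 + 594
5635 = 9·594 + 289
594 = 2·289 + 16
289 = 18·16 + 1
16 = 16·1 + 0  (stop)
So 12875204/913175 = [14; 10, 16, 9, 2, 18, 16].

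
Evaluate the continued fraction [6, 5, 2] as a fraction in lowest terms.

68/11

Using pₖ = aₖpₖ₋₁ + pₖ₋₂ and qₖ = aₖqₖ₋₁ + qₖ₋₂:
  k=0: a=6, p=6, q=1
  k=1: a=5, p=31, q=5
  k=2: a=2, p=68, q=11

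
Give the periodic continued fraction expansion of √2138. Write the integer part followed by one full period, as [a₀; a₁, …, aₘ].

a₀ = ⌊√2138⌋ = 46.

[46; 4, 5, 5, 4, 92]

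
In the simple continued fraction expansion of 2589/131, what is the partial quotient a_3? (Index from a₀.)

2589 = 19·131 + 100   →  a_0 = 19
131 = 1·100 + 31   →  a_1 = 1
100 = 3·31 + 7   →  a_2 = 3
31 = 4·7 + 3   →  a_3 = 4

4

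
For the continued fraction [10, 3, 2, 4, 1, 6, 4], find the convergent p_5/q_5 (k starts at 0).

2665/259

Using pₖ = aₖpₖ₋₁ + pₖ₋₂, qₖ = aₖqₖ₋₁ + qₖ₋₂ (with p₋₁=1, p₋₂=0, q₋₁=0, q₋₂=1):
  k=0: a=10, p=10, q=1
  k=1: a=3, p=31, q=3
  k=2: a=2, p=72, q=7
  k=3: a=4, p=319, q=31
  k=4: a=1, p=391, q=38
  k=5: a=6, p=2665, q=259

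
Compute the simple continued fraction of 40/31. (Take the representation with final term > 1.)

40 = 1*31 + 9
31 = 3*9 + 4
9 = 2*4 + 1
4 = 4*1 + 0  (stop)
So 40/31 = [1; 3, 2, 4].

[1; 3, 2, 4]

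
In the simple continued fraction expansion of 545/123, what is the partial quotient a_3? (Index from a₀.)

8

545 = 4·123 + 53   →  a_0 = 4
123 = 2·53 + 17   →  a_1 = 2
53 = 3·17 + 2   →  a_2 = 3
17 = 8·2 + 1   →  a_3 = 8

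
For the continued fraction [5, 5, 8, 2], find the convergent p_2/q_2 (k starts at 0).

Using pₖ = aₖpₖ₋₁ + pₖ₋₂, qₖ = aₖqₖ₋₁ + qₖ₋₂ (with p₋₁=1, p₋₂=0, q₋₁=0, q₋₂=1):
  k=0: a=5, p=5, q=1
  k=1: a=5, p=26, q=5
  k=2: a=8, p=213, q=41

213/41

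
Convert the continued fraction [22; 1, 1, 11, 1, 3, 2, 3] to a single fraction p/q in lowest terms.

Fold from the inside: start with 3/1.
  2 + 1/3 = 7/3
  3 + 3/7 = 24/7
  1 + 7/24 = 31/24
  11 + 24/31 = 365/31
  1 + 31/365 = 396/365
  1 + 365/396 = 761/396
  22 + 396/761 = 17138/761

17138/761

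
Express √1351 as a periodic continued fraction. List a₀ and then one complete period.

a₀ = ⌊√1351⌋ = 36.
With m₀=0, d₀=1 and mₖ₊₁ = dₖaₖ − mₖ, dₖ₊₁ = (n − mₖ₊₁²)/dₖ, aₖ₊₁ = ⌊(a₀+mₖ₊₁)/dₖ₊₁⌋:
  k=1: m=36, d=55, a=1
  k=2: m=19, d=18, a=3
  k=3: m=35, d=7, a=10
  k=4: m=35, d=18, a=3
  k=5: m=19, d=55, a=1
  k=6: m=36, d=1, a=72
d=1 and a=2a₀=72 at k=6, so the next step gives (m, d) = (36, 55) again — its k=1 value — and the period has length 6.

[36; 1, 3, 10, 3, 1, 72]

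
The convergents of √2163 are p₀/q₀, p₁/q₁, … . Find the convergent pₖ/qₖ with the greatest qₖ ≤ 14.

√2163 = [46; 1, 1, 30, 1, 1, 92, …] (period length 6).
Convergents:
  p_0/q_0 = 46/1
  p_1/q_1 = 47/1
  p_2/q_2 = 93/2
  p_3/q_3 = 2837/61
q_2 = 2 ≤ 14 < 61 = q_3, so the answer is 93/2.

93/2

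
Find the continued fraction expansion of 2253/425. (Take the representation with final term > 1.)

2253 = 5*425 + 128
425 = 3*128 + 41
128 = 3*41 + 5
41 = 8*5 + 1
5 = 5*1 + 0  (stop)
So 2253/425 = [5; 3, 3, 8, 5].

[5; 3, 3, 8, 5]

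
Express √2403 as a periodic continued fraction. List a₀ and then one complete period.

a₀ = ⌊√2403⌋ = 49.
With m₀=0, d₀=1 and mₖ₊₁ = dₖaₖ − mₖ, dₖ₊₁ = (n − mₖ₊₁²)/dₖ, aₖ₊₁ = ⌊(a₀+mₖ₊₁)/dₖ₊₁⌋:
  k=1: m=49, d=2, a=49
  k=2: m=49, d=1, a=98
d=1 and a=2a₀=98 at k=2, so the next step gives (m, d) = (49, 2) again — its k=1 value — and the period has length 2.

[49; 49, 98]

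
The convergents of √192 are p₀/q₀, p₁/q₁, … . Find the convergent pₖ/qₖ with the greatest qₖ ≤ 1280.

16115/1163

√192 = [13; 1, 5, 1, 26, …] (period length 4).
Convergents:
  p_0/q_0 = 13/1
  p_1/q_1 = 14/1
  p_2/q_2 = 83/6
  p_3/q_3 = 97/7
  p_4/q_4 = 2605/188
  p_5/q_5 = 2702/195
  p_6/q_6 = 16115/1163
  p_7/q_7 = 18817/1358
q_6 = 1163 ≤ 1280 < 1358 = q_7, so the answer is 16115/1163.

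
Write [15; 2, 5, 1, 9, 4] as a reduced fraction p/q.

8117/525

Using pₖ = aₖpₖ₋₁ + pₖ₋₂ and qₖ = aₖqₖ₋₁ + qₖ₋₂:
  k=0: a=15, p=15, q=1
  k=1: a=2, p=31, q=2
  k=2: a=5, p=170, q=11
  k=3: a=1, p=201, q=13
  k=4: a=9, p=1979, q=128
  k=5: a=4, p=8117, q=525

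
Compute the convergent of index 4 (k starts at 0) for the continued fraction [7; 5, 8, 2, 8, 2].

Using pₖ = aₖpₖ₋₁ + pₖ₋₂, qₖ = aₖqₖ₋₁ + qₖ₋₂ (with p₋₁=1, p₋₂=0, q₋₁=0, q₋₂=1):
  k=0: a=7, p=7, q=1
  k=1: a=5, p=36, q=5
  k=2: a=8, p=295, q=41
  k=3: a=2, p=626, q=87
  k=4: a=8, p=5303, q=737

5303/737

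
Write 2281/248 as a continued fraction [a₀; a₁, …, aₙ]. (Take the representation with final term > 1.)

[9; 5, 16, 3]

2281 = 9·248 + 49
248 = 5·49 + 3
49 = 16·3 + 1
3 = 3·1 + 0  (stop)
So 2281/248 = [9; 5, 16, 3].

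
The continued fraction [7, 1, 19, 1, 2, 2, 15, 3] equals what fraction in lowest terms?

Fold from the inside: start with 3/1.
  15 + 1/3 = 46/3
  2 + 3/46 = 95/46
  2 + 46/95 = 236/95
  1 + 95/236 = 331/236
  19 + 236/331 = 6525/331
  1 + 331/6525 = 6856/6525
  7 + 6525/6856 = 54517/6856

54517/6856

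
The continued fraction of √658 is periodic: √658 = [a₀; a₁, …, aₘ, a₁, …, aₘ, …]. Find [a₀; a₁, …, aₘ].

[25; 1, 1, 1, 6, 1, 1, 1, 50]

a₀ = ⌊√658⌋ = 25.
With m₀=0, d₀=1 and mₖ₊₁ = dₖaₖ − mₖ, dₖ₊₁ = (n − mₖ₊₁²)/dₖ, aₖ₊₁ = ⌊(a₀+mₖ₊₁)/dₖ₊₁⌋:
  k=1: m=25, d=33, a=1
  k=2: m=8, d=18, a=1
  k=3: m=10, d=31, a=1
  k=4: m=21, d=7, a=6
  k=5: m=21, d=31, a=1
  k=6: m=10, d=18, a=1
  k=7: m=8, d=33, a=1
  k=8: m=25, d=1, a=50
d=1 and a=2a₀=50 at k=8, so the next step gives (m, d) = (25, 33) again — its k=1 value — and the period has length 8.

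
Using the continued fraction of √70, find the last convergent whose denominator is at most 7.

√70 = [8; 2, 1, 2, 1, 2, 16, …] (period length 6).
Convergents:
  p_0/q_0 = 8/1
  p_1/q_1 = 17/2
  p_2/q_2 = 25/3
  p_3/q_3 = 67/8
q_2 = 3 ≤ 7 < 8 = q_3, so the answer is 25/3.

25/3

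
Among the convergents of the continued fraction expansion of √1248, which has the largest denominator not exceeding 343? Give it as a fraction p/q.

5617/159

√1248 = [35; 3, 17, 3, 70, …] (period length 4).
Convergents:
  p_0/q_0 = 35/1
  p_1/q_1 = 106/3
  p_2/q_2 = 1837/52
  p_3/q_3 = 5617/159
  p_4/q_4 = 395027/11182
q_3 = 159 ≤ 343 < 11182 = q_4, so the answer is 5617/159.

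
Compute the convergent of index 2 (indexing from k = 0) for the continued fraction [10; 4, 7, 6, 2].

Using pₖ = aₖpₖ₋₁ + pₖ₋₂, qₖ = aₖqₖ₋₁ + qₖ₋₂ (with p₋₁=1, p₋₂=0, q₋₁=0, q₋₂=1):
  k=0: a=10, p=10, q=1
  k=1: a=4, p=41, q=4
  k=2: a=7, p=297, q=29

297/29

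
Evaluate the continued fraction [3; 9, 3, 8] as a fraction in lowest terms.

Using pₖ = aₖpₖ₋₁ + pₖ₋₂ and qₖ = aₖqₖ₋₁ + qₖ₋₂:
  k=0: a=3, p=3, q=1
  k=1: a=9, p=28, q=9
  k=2: a=3, p=87, q=28
  k=3: a=8, p=724, q=233

724/233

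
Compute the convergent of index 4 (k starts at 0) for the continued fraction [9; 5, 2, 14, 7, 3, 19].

Using pₖ = aₖpₖ₋₁ + pₖ₋₂, qₖ = aₖqₖ₋₁ + qₖ₋₂ (with p₋₁=1, p₋₂=0, q₋₁=0, q₋₂=1):
  k=0: a=9, p=9, q=1
  k=1: a=5, p=46, q=5
  k=2: a=2, p=101, q=11
  k=3: a=14, p=1460, q=159
  k=4: a=7, p=10321, q=1124

10321/1124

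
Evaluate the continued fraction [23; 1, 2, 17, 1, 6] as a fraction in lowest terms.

9043/382

Fold from the inside: start with 6/1.
  1 + 1/6 = 7/6
  17 + 6/7 = 125/7
  2 + 7/125 = 257/125
  1 + 125/257 = 382/257
  23 + 257/382 = 9043/382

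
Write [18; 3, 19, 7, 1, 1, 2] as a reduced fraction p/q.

40669/2219

Using pₖ = aₖpₖ₋₁ + pₖ₋₂ and qₖ = aₖqₖ₋₁ + qₖ₋₂:
  k=0: a=18, p=18, q=1
  k=1: a=3, p=55, q=3
  k=2: a=19, p=1063, q=58
  k=3: a=7, p=7496, q=409
  k=4: a=1, p=8559, q=467
  k=5: a=1, p=16055, q=876
  k=6: a=2, p=40669, q=2219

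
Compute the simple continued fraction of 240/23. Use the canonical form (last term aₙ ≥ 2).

240 = 10*23 + 10
23 = 2*10 + 3
10 = 3*3 + 1
3 = 3*1 + 0  (stop)
So 240/23 = [10; 2, 3, 3].

[10; 2, 3, 3]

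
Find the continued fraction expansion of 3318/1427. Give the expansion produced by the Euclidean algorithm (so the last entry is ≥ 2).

[2; 3, 13, 3, 1, 8]

3318 = 2·1427 + 464
1427 = 3·464 + 35
464 = 13·35 + 9
35 = 3·9 + 8
9 = 1·8 + 1
8 = 8·1 + 0  (stop)
So 3318/1427 = [2; 3, 13, 3, 1, 8].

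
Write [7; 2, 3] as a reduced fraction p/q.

Fold from the inside: start with 3/1.
  2 + 1/3 = 7/3
  7 + 3/7 = 52/7

52/7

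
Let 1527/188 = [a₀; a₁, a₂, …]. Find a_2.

1527 = 8·188 + 23   →  a_0 = 8
188 = 8·23 + 4   →  a_1 = 8
23 = 5·4 + 3   →  a_2 = 5

5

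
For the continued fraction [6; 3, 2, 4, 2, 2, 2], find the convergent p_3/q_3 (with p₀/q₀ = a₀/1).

Using pₖ = aₖpₖ₋₁ + pₖ₋₂, qₖ = aₖqₖ₋₁ + qₖ₋₂ (with p₋₁=1, p₋₂=0, q₋₁=0, q₋₂=1):
  k=0: a=6, p=6, q=1
  k=1: a=3, p=19, q=3
  k=2: a=2, p=44, q=7
  k=3: a=4, p=195, q=31

195/31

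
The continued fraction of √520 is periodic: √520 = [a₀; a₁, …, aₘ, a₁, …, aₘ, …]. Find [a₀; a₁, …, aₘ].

[22; 1, 4, 11, 4, 1, 44]

a₀ = ⌊√520⌋ = 22.
With m₀=0, d₀=1 and mₖ₊₁ = dₖaₖ − mₖ, dₖ₊₁ = (n − mₖ₊₁²)/dₖ, aₖ₊₁ = ⌊(a₀+mₖ₊₁)/dₖ₊₁⌋:
  k=1: m=22, d=36, a=1
  k=2: m=14, d=9, a=4
  k=3: m=22, d=4, a=11
  k=4: m=22, d=9, a=4
  k=5: m=14, d=36, a=1
  k=6: m=22, d=1, a=44
d=1 and a=2a₀=44 at k=6, so the next step gives (m, d) = (22, 36) again — its k=1 value — and the period has length 6.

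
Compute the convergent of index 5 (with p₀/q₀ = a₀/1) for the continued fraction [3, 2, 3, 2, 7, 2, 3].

Using pₖ = aₖpₖ₋₁ + pₖ₋₂, qₖ = aₖqₖ₋₁ + qₖ₋₂ (with p₋₁=1, p₋₂=0, q₋₁=0, q₋₂=1):
  k=0: a=3, p=3, q=1
  k=1: a=2, p=7, q=2
  k=2: a=3, p=24, q=7
  k=3: a=2, p=55, q=16
  k=4: a=7, p=409, q=119
  k=5: a=2, p=873, q=254

873/254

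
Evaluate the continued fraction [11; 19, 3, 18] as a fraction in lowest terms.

Fold from the inside: start with 18/1.
  3 + 1/18 = 55/18
  19 + 18/55 = 1063/55
  11 + 55/1063 = 11748/1063

11748/1063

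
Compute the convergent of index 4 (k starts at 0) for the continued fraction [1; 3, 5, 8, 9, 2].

Using pₖ = aₖpₖ₋₁ + pₖ₋₂, qₖ = aₖqₖ₋₁ + qₖ₋₂ (with p₋₁=1, p₋₂=0, q₋₁=0, q₋₂=1):
  k=0: a=1, p=1, q=1
  k=1: a=3, p=4, q=3
  k=2: a=5, p=21, q=16
  k=3: a=8, p=172, q=131
  k=4: a=9, p=1569, q=1195

1569/1195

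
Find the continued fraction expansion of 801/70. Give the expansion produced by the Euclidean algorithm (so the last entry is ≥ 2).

[11; 2, 3, 1, 7]

801 = 11×70 + 31
70 = 2×31 + 8
31 = 3×8 + 7
8 = 1×7 + 1
7 = 7×1 + 0  (stop)
So 801/70 = [11; 2, 3, 1, 7].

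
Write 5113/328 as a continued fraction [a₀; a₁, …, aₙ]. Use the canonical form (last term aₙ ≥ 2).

[15; 1, 1, 2, 3, 19]

5113 = 15*328 + 193
328 = 1*193 + 135
193 = 1*135 + 58
135 = 2*58 + 19
58 = 3*19 + 1
19 = 19*1 + 0  (stop)
So 5113/328 = [15; 1, 1, 2, 3, 19].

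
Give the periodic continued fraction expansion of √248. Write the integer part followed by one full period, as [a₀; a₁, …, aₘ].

[15; 1, 2, 1, 30]

a₀ = ⌊√248⌋ = 15.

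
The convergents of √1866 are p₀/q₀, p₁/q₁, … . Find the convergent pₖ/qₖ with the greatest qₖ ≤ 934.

15551/360

√1866 = [43; 5, 14, 5, 86, …] (period length 4).
Convergents:
  p_0/q_0 = 43/1
  p_1/q_1 = 216/5
  p_2/q_2 = 3067/71
  p_3/q_3 = 15551/360
  p_4/q_4 = 1340453/31031
q_3 = 360 ≤ 934 < 31031 = q_4, so the answer is 15551/360.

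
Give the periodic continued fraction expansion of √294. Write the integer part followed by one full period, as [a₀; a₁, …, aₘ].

[17; 6, 1, 4, 1, 6, 34]

a₀ = ⌊√294⌋ = 17.
With m₀=0, d₀=1 and mₖ₊₁ = dₖaₖ − mₖ, dₖ₊₁ = (n − mₖ₊₁²)/dₖ, aₖ₊₁ = ⌊(a₀+mₖ₊₁)/dₖ₊₁⌋:
  k=1: m=17, d=5, a=6
  k=2: m=13, d=25, a=1
  k=3: m=12, d=6, a=4
  k=4: m=12, d=25, a=1
  k=5: m=13, d=5, a=6
  k=6: m=17, d=1, a=34
d=1 and a=2a₀=34 at k=6, so the next step gives (m, d) = (17, 5) again — its k=1 value — and the period has length 6.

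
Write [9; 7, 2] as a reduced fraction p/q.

137/15

Using pₖ = aₖpₖ₋₁ + pₖ₋₂ and qₖ = aₖqₖ₋₁ + qₖ₋₂:
  k=0: a=9, p=9, q=1
  k=1: a=7, p=64, q=7
  k=2: a=2, p=137, q=15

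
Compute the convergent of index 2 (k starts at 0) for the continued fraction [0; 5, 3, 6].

Using pₖ = aₖpₖ₋₁ + pₖ₋₂, qₖ = aₖqₖ₋₁ + qₖ₋₂ (with p₋₁=1, p₋₂=0, q₋₁=0, q₋₂=1):
  k=0: a=0, p=0, q=1
  k=1: a=5, p=1, q=5
  k=2: a=3, p=3, q=16

3/16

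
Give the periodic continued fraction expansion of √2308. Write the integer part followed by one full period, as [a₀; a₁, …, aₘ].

[48; 24, 96]

a₀ = ⌊√2308⌋ = 48.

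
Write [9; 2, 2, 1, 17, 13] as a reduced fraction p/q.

Fold from the inside: start with 13/1.
  17 + 1/13 = 222/13
  1 + 13/222 = 235/222
  2 + 222/235 = 692/235
  2 + 235/692 = 1619/692
  9 + 692/1619 = 15263/1619

15263/1619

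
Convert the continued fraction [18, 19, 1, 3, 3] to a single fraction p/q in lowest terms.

Using pₖ = aₖpₖ₋₁ + pₖ₋₂ and qₖ = aₖqₖ₋₁ + qₖ₋₂:
  k=0: a=18, p=18, q=1
  k=1: a=19, p=343, q=19
  k=2: a=1, p=361, q=20
  k=3: a=3, p=1426, q=79
  k=4: a=3, p=4639, q=257

4639/257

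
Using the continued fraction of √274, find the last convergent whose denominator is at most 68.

778/47

√274 = [16; 1, 1, 4, 4, 1, 1, 32, …] (period length 7).
Convergents:
  p_0/q_0 = 16/1
  p_1/q_1 = 17/1
  p_2/q_2 = 33/2
  p_3/q_3 = 149/9
  p_4/q_4 = 629/38
  p_5/q_5 = 778/47
  p_6/q_6 = 1407/85
q_5 = 47 ≤ 68 < 85 = q_6, so the answer is 778/47.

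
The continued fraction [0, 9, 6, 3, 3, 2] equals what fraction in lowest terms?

Fold from the inside: start with 2/1.
  3 + 1/2 = 7/2
  3 + 2/7 = 23/7
  6 + 7/23 = 145/23
  9 + 23/145 = 1328/145
  0 + 145/1328 = 145/1328

145/1328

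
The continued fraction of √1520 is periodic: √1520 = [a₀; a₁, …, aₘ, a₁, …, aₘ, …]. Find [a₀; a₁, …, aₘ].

a₀ = ⌊√1520⌋ = 38.
With m₀=0, d₀=1 and mₖ₊₁ = dₖaₖ − mₖ, dₖ₊₁ = (n − mₖ₊₁²)/dₖ, aₖ₊₁ = ⌊(a₀+mₖ₊₁)/dₖ₊₁⌋:
  k=1: m=38, d=76, a=1
  k=2: m=38, d=1, a=76
d=1 and a=2a₀=76 at k=2, so the next step gives (m, d) = (38, 76) again — its k=1 value — and the period has length 2.

[38; 1, 76]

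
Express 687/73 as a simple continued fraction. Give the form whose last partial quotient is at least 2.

[9; 2, 2, 3, 4]

687 = 9·73 + 30
73 = 2·30 + 13
30 = 2·13 + 4
13 = 3·4 + 1
4 = 4·1 + 0  (stop)
So 687/73 = [9; 2, 2, 3, 4].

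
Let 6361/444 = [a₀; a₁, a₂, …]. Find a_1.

6361 = 14·444 + 145   →  a_0 = 14
444 = 3·145 + 9   →  a_1 = 3

3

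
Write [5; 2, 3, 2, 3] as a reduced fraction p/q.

Using pₖ = aₖpₖ₋₁ + pₖ₋₂ and qₖ = aₖqₖ₋₁ + qₖ₋₂:
  k=0: a=5, p=5, q=1
  k=1: a=2, p=11, q=2
  k=2: a=3, p=38, q=7
  k=3: a=2, p=87, q=16
  k=4: a=3, p=299, q=55

299/55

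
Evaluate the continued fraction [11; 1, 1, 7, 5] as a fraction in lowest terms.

Fold from the inside: start with 5/1.
  7 + 1/5 = 36/5
  1 + 5/36 = 41/36
  1 + 36/41 = 77/41
  11 + 41/77 = 888/77

888/77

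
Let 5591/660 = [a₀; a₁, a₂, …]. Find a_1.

2

5591 = 8·660 + 311   →  a_0 = 8
660 = 2·311 + 38   →  a_1 = 2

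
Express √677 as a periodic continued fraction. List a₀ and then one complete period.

[26; 52]

a₀ = ⌊√677⌋ = 26.
With m₀=0, d₀=1 and mₖ₊₁ = dₖaₖ − mₖ, dₖ₊₁ = (n − mₖ₊₁²)/dₖ, aₖ₊₁ = ⌊(a₀+mₖ₊₁)/dₖ₊₁⌋:
  k=1: m=26, d=1, a=52
d=1 and a=2a₀=52 at k=1, so the next step gives (m, d) = (26, 1) again — its k=1 value — and the period has length 1.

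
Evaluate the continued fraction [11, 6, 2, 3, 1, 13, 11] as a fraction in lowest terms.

98690/8847

Using pₖ = aₖpₖ₋₁ + pₖ₋₂ and qₖ = aₖqₖ₋₁ + qₖ₋₂:
  k=0: a=11, p=11, q=1
  k=1: a=6, p=67, q=6
  k=2: a=2, p=145, q=13
  k=3: a=3, p=502, q=45
  k=4: a=1, p=647, q=58
  k=5: a=13, p=8913, q=799
  k=6: a=11, p=98690, q=8847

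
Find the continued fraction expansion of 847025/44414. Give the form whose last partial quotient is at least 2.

[19; 14, 16, 1, 4, 12, 3]

847025 = 19·44414 + 3159
44414 = 14·3159 + 188
3159 = 16·188 + 151
188 = 1·151 + 37
151 = 4·37 + 3
37 = 12·3 + 1
3 = 3·1 + 0  (stop)
So 847025/44414 = [19; 14, 16, 1, 4, 12, 3].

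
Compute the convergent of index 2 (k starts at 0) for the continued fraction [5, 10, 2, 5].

107/21

Using pₖ = aₖpₖ₋₁ + pₖ₋₂, qₖ = aₖqₖ₋₁ + qₖ₋₂ (with p₋₁=1, p₋₂=0, q₋₁=0, q₋₂=1):
  k=0: a=5, p=5, q=1
  k=1: a=10, p=51, q=10
  k=2: a=2, p=107, q=21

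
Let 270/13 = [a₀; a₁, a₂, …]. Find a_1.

1

270 = 20·13 + 10   →  a_0 = 20
13 = 1·10 + 3   →  a_1 = 1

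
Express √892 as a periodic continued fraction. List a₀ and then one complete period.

a₀ = ⌊√892⌋ = 29.
With m₀=0, d₀=1 and mₖ₊₁ = dₖaₖ − mₖ, dₖ₊₁ = (n − mₖ₊₁²)/dₖ, aₖ₊₁ = ⌊(a₀+mₖ₊₁)/dₖ₊₁⌋:
  k=1: m=29, d=51, a=1
  k=2: m=22, d=8, a=6
  k=3: m=26, d=27, a=2
  k=4: m=28, d=4, a=14
  k=5: m=28, d=27, a=2
  k=6: m=26, d=8, a=6
  k=7: m=22, d=51, a=1
  k=8: m=29, d=1, a=58
d=1 and a=2a₀=58 at k=8, so the next step gives (m, d) = (29, 51) again — its k=1 value — and the period has length 8.

[29; 1, 6, 2, 14, 2, 6, 1, 58]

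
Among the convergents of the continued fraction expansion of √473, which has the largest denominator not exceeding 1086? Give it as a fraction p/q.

√473 = [21; 1, 2, 1, 42, …] (period length 4).
Convergents:
  p_0/q_0 = 21/1
  p_1/q_1 = 22/1
  p_2/q_2 = 65/3
  p_3/q_3 = 87/4
  p_4/q_4 = 3719/171
  p_5/q_5 = 3806/175
  p_6/q_6 = 11331/521
  p_7/q_7 = 15137/696
  p_8/q_8 = 647085/29753
q_7 = 696 ≤ 1086 < 29753 = q_8, so the answer is 15137/696.

15137/696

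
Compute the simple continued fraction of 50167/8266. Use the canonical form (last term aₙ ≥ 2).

[6; 14, 2, 10, 13, 2]

50167 = 6·8266 + 571
8266 = 14·571 + 272
571 = 2·272 + 27
272 = 10·27 + 2
27 = 13·2 + 1
2 = 2·1 + 0  (stop)
So 50167/8266 = [6; 14, 2, 10, 13, 2].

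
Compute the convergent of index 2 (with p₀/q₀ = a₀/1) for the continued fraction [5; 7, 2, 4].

77/15

Using pₖ = aₖpₖ₋₁ + pₖ₋₂, qₖ = aₖqₖ₋₁ + qₖ₋₂ (with p₋₁=1, p₋₂=0, q₋₁=0, q₋₂=1):
  k=0: a=5, p=5, q=1
  k=1: a=7, p=36, q=7
  k=2: a=2, p=77, q=15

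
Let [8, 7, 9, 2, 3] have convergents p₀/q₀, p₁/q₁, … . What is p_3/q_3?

1099/135

Using pₖ = aₖpₖ₋₁ + pₖ₋₂, qₖ = aₖqₖ₋₁ + qₖ₋₂ (with p₋₁=1, p₋₂=0, q₋₁=0, q₋₂=1):
  k=0: a=8, p=8, q=1
  k=1: a=7, p=57, q=7
  k=2: a=9, p=521, q=64
  k=3: a=2, p=1099, q=135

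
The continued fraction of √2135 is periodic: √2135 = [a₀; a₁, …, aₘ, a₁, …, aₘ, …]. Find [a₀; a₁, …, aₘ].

[46; 4, 1, 5, 1, 4, 92]

a₀ = ⌊√2135⌋ = 46.
With m₀=0, d₀=1 and mₖ₊₁ = dₖaₖ − mₖ, dₖ₊₁ = (n − mₖ₊₁²)/dₖ, aₖ₊₁ = ⌊(a₀+mₖ₊₁)/dₖ₊₁⌋:
  k=1: m=46, d=19, a=4
  k=2: m=30, d=65, a=1
  k=3: m=35, d=14, a=5
  k=4: m=35, d=65, a=1
  k=5: m=30, d=19, a=4
  k=6: m=46, d=1, a=92
d=1 and a=2a₀=92 at k=6, so the next step gives (m, d) = (46, 19) again — its k=1 value — and the period has length 6.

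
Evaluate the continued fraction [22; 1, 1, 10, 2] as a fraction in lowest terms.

Using pₖ = aₖpₖ₋₁ + pₖ₋₂ and qₖ = aₖqₖ₋₁ + qₖ₋₂:
  k=0: a=22, p=22, q=1
  k=1: a=1, p=23, q=1
  k=2: a=1, p=45, q=2
  k=3: a=10, p=473, q=21
  k=4: a=2, p=991, q=44

991/44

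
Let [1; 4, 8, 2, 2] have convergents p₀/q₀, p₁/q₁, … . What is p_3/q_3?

Using pₖ = aₖpₖ₋₁ + pₖ₋₂, qₖ = aₖqₖ₋₁ + qₖ₋₂ (with p₋₁=1, p₋₂=0, q₋₁=0, q₋₂=1):
  k=0: a=1, p=1, q=1
  k=1: a=4, p=5, q=4
  k=2: a=8, p=41, q=33
  k=3: a=2, p=87, q=70

87/70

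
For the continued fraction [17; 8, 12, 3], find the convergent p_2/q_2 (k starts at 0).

1661/97

Using pₖ = aₖpₖ₋₁ + pₖ₋₂, qₖ = aₖqₖ₋₁ + qₖ₋₂ (with p₋₁=1, p₋₂=0, q₋₁=0, q₋₂=1):
  k=0: a=17, p=17, q=1
  k=1: a=8, p=137, q=8
  k=2: a=12, p=1661, q=97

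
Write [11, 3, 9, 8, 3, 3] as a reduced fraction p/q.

26651/2354

Using pₖ = aₖpₖ₋₁ + pₖ₋₂ and qₖ = aₖqₖ₋₁ + qₖ₋₂:
  k=0: a=11, p=11, q=1
  k=1: a=3, p=34, q=3
  k=2: a=9, p=317, q=28
  k=3: a=8, p=2570, q=227
  k=4: a=3, p=8027, q=709
  k=5: a=3, p=26651, q=2354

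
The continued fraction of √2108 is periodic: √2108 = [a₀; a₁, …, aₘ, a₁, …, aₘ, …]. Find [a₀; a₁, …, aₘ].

a₀ = ⌊√2108⌋ = 45.
With m₀=0, d₀=1 and mₖ₊₁ = dₖaₖ − mₖ, dₖ₊₁ = (n − mₖ₊₁²)/dₖ, aₖ₊₁ = ⌊(a₀+mₖ₊₁)/dₖ₊₁⌋:
  k=1: m=45, d=83, a=1
  k=2: m=38, d=8, a=10
  k=3: m=42, d=43, a=2
  k=4: m=44, d=4, a=22
  k=5: m=44, d=43, a=2
  k=6: m=42, d=8, a=10
  k=7: m=38, d=83, a=1
  k=8: m=45, d=1, a=90
d=1 and a=2a₀=90 at k=8, so the next step gives (m, d) = (45, 83) again — its k=1 value — and the period has length 8.

[45; 1, 10, 2, 22, 2, 10, 1, 90]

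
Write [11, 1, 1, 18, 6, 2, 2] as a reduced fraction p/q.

13747/1194

Fold from the inside: start with 2/1.
  2 + 1/2 = 5/2
  6 + 2/5 = 32/5
  18 + 5/32 = 581/32
  1 + 32/581 = 613/581
  1 + 581/613 = 1194/613
  11 + 613/1194 = 13747/1194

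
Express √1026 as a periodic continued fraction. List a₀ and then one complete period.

[32; 32, 64]

a₀ = ⌊√1026⌋ = 32.
With m₀=0, d₀=1 and mₖ₊₁ = dₖaₖ − mₖ, dₖ₊₁ = (n − mₖ₊₁²)/dₖ, aₖ₊₁ = ⌊(a₀+mₖ₊₁)/dₖ₊₁⌋:
  k=1: m=32, d=2, a=32
  k=2: m=32, d=1, a=64
d=1 and a=2a₀=64 at k=2, so the next step gives (m, d) = (32, 2) again — its k=1 value — and the period has length 2.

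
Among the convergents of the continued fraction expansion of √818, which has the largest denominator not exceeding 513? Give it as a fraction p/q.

8237/288

√818 = [28; 1, 1, 1, 1, 56, …] (period length 5).
Convergents:
  p_0/q_0 = 28/1
  p_1/q_1 = 29/1
  p_2/q_2 = 57/2
  p_3/q_3 = 86/3
  p_4/q_4 = 143/5
  p_5/q_5 = 8094/283
  p_6/q_6 = 8237/288
  p_7/q_7 = 16331/571
q_6 = 288 ≤ 513 < 571 = q_7, so the answer is 8237/288.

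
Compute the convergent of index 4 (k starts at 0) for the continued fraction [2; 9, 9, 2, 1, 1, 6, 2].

538/255

Using pₖ = aₖpₖ₋₁ + pₖ₋₂, qₖ = aₖqₖ₋₁ + qₖ₋₂ (with p₋₁=1, p₋₂=0, q₋₁=0, q₋₂=1):
  k=0: a=2, p=2, q=1
  k=1: a=9, p=19, q=9
  k=2: a=9, p=173, q=82
  k=3: a=2, p=365, q=173
  k=4: a=1, p=538, q=255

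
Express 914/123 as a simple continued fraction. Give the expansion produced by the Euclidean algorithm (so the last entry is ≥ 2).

[7; 2, 3, 8, 2]

914 = 7·123 + 53
123 = 2·53 + 17
53 = 3·17 + 2
17 = 8·2 + 1
2 = 2·1 + 0  (stop)
So 914/123 = [7; 2, 3, 8, 2].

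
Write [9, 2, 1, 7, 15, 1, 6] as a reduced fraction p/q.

Using pₖ = aₖpₖ₋₁ + pₖ₋₂ and qₖ = aₖqₖ₋₁ + qₖ₋₂:
  k=0: a=9, p=9, q=1
  k=1: a=2, p=19, q=2
  k=2: a=1, p=28, q=3
  k=3: a=7, p=215, q=23
  k=4: a=15, p=3253, q=348
  k=5: a=1, p=3468, q=371
  k=6: a=6, p=24061, q=2574

24061/2574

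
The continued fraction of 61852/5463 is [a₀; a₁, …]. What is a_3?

61852 = 11·5463 + 1759   →  a_0 = 11
5463 = 3·1759 + 186   →  a_1 = 3
1759 = 9·186 + 85   →  a_2 = 9
186 = 2·85 + 16   →  a_3 = 2

2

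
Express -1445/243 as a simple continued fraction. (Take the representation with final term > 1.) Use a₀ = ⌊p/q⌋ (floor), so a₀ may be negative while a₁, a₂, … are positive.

-1445 = -6*243 + 13
243 = 18*13 + 9
13 = 1*9 + 4
9 = 2*4 + 1
4 = 4*1 + 0  (stop)
So -1445/243 = [-6; 18, 1, 2, 4].

[-6; 18, 1, 2, 4]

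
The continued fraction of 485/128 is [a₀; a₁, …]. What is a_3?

1

485 = 3·128 + 101   →  a_0 = 3
128 = 1·101 + 27   →  a_1 = 1
101 = 3·27 + 20   →  a_2 = 3
27 = 1·20 + 7   →  a_3 = 1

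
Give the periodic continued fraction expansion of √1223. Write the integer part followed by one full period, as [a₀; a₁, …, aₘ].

a₀ = ⌊√1223⌋ = 34.
With m₀=0, d₀=1 and mₖ₊₁ = dₖaₖ − mₖ, dₖ₊₁ = (n − mₖ₊₁²)/dₖ, aₖ₊₁ = ⌊(a₀+mₖ₊₁)/dₖ₊₁⌋:
  k=1: m=34, d=67, a=1
  k=2: m=33, d=2, a=33
  k=3: m=33, d=67, a=1
  k=4: m=34, d=1, a=68
d=1 and a=2a₀=68 at k=4, so the next step gives (m, d) = (34, 67) again — its k=1 value — and the period has length 4.

[34; 1, 33, 1, 68]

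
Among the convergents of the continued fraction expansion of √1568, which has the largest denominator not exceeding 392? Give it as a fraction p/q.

√1568 = [39; 1, 1, 2, 19, 2, 1, 1, 78, …] (period length 8).
Convergents:
  p_0/q_0 = 39/1
  p_1/q_1 = 40/1
  p_2/q_2 = 79/2
  p_3/q_3 = 198/5
  p_4/q_4 = 3841/97
  p_5/q_5 = 7880/199
  p_6/q_6 = 11721/296
  p_7/q_7 = 19601/495
q_6 = 296 ≤ 392 < 495 = q_7, so the answer is 11721/296.

11721/296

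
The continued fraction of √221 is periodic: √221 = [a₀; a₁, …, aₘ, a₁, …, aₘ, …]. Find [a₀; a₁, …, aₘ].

[14; 1, 6, 2, 6, 1, 28]

a₀ = ⌊√221⌋ = 14.
With m₀=0, d₀=1 and mₖ₊₁ = dₖaₖ − mₖ, dₖ₊₁ = (n − mₖ₊₁²)/dₖ, aₖ₊₁ = ⌊(a₀+mₖ₊₁)/dₖ₊₁⌋:
  k=1: m=14, d=25, a=1
  k=2: m=11, d=4, a=6
  k=3: m=13, d=13, a=2
  k=4: m=13, d=4, a=6
  k=5: m=11, d=25, a=1
  k=6: m=14, d=1, a=28
d=1 and a=2a₀=28 at k=6, so the next step gives (m, d) = (14, 25) again — its k=1 value — and the period has length 6.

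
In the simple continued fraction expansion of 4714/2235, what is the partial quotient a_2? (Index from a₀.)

4714 = 2·2235 + 244   →  a_0 = 2
2235 = 9·244 + 39   →  a_1 = 9
244 = 6·39 + 10   →  a_2 = 6

6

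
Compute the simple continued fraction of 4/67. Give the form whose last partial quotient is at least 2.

4 = 0×67 + 4
67 = 16×4 + 3
4 = 1×3 + 1
3 = 3×1 + 0  (stop)
So 4/67 = [0; 16, 1, 3].

[0; 16, 1, 3]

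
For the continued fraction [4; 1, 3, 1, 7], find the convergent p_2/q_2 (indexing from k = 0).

19/4

Using pₖ = aₖpₖ₋₁ + pₖ₋₂, qₖ = aₖqₖ₋₁ + qₖ₋₂ (with p₋₁=1, p₋₂=0, q₋₁=0, q₋₂=1):
  k=0: a=4, p=4, q=1
  k=1: a=1, p=5, q=1
  k=2: a=3, p=19, q=4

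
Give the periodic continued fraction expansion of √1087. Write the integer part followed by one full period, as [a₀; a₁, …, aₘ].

a₀ = ⌊√1087⌋ = 32.
With m₀=0, d₀=1 and mₖ₊₁ = dₖaₖ − mₖ, dₖ₊₁ = (n − mₖ₊₁²)/dₖ, aₖ₊₁ = ⌊(a₀+mₖ₊₁)/dₖ₊₁⌋:
  k=1: m=32, d=63, a=1
  k=2: m=31, d=2, a=31
  k=3: m=31, d=63, a=1
  k=4: m=32, d=1, a=64
d=1 and a=2a₀=64 at k=4, so the next step gives (m, d) = (32, 63) again — its k=1 value — and the period has length 4.

[32; 1, 31, 1, 64]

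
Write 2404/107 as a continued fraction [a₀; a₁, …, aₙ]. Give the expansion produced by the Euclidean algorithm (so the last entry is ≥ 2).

[22; 2, 7, 7]

2404 = 22×107 + 50
107 = 2×50 + 7
50 = 7×7 + 1
7 = 7×1 + 0  (stop)
So 2404/107 = [22; 2, 7, 7].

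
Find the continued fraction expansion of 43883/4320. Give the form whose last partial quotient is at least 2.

43883 = 10·4320 + 683
4320 = 6·683 + 222
683 = 3·222 + 17
222 = 13·17 + 1
17 = 17·1 + 0  (stop)
So 43883/4320 = [10; 6, 3, 13, 17].

[10; 6, 3, 13, 17]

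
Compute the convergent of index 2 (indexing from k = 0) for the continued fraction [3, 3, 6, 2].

63/19

Using pₖ = aₖpₖ₋₁ + pₖ₋₂, qₖ = aₖqₖ₋₁ + qₖ₋₂ (with p₋₁=1, p₋₂=0, q₋₁=0, q₋₂=1):
  k=0: a=3, p=3, q=1
  k=1: a=3, p=10, q=3
  k=2: a=6, p=63, q=19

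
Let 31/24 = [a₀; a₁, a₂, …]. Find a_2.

31 = 1·24 + 7   →  a_0 = 1
24 = 3·7 + 3   →  a_1 = 3
7 = 2·3 + 1   →  a_2 = 2

2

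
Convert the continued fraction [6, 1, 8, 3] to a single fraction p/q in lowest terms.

Using pₖ = aₖpₖ₋₁ + pₖ₋₂ and qₖ = aₖqₖ₋₁ + qₖ₋₂:
  k=0: a=6, p=6, q=1
  k=1: a=1, p=7, q=1
  k=2: a=8, p=62, q=9
  k=3: a=3, p=193, q=28

193/28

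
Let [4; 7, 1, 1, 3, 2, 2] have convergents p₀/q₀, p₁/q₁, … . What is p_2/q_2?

33/8

Using pₖ = aₖpₖ₋₁ + pₖ₋₂, qₖ = aₖqₖ₋₁ + qₖ₋₂ (with p₋₁=1, p₋₂=0, q₋₁=0, q₋₂=1):
  k=0: a=4, p=4, q=1
  k=1: a=7, p=29, q=7
  k=2: a=1, p=33, q=8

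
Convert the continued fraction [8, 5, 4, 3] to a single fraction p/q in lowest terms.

557/68

Using pₖ = aₖpₖ₋₁ + pₖ₋₂ and qₖ = aₖqₖ₋₁ + qₖ₋₂:
  k=0: a=8, p=8, q=1
  k=1: a=5, p=41, q=5
  k=2: a=4, p=172, q=21
  k=3: a=3, p=557, q=68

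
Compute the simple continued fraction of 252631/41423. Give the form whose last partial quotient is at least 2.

[6; 10, 8, 3, 3, 4, 5, 2]

252631 = 6×41423 + 4093
41423 = 10×4093 + 493
4093 = 8×493 + 149
493 = 3×149 + 46
149 = 3×46 + 11
46 = 4×11 + 2
11 = 5×2 + 1
2 = 2×1 + 0  (stop)
So 252631/41423 = [6; 10, 8, 3, 3, 4, 5, 2].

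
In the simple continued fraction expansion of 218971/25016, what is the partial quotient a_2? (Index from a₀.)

3

218971 = 8·25016 + 18843   →  a_0 = 8
25016 = 1·18843 + 6173   →  a_1 = 1
18843 = 3·6173 + 324   →  a_2 = 3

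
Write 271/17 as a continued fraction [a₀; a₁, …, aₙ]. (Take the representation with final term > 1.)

271 = 15*17 + 16
17 = 1*16 + 1
16 = 16*1 + 0  (stop)
So 271/17 = [15; 1, 16].

[15; 1, 16]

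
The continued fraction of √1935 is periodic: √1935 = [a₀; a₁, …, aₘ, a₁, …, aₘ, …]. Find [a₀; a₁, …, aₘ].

a₀ = ⌊√1935⌋ = 43.
With m₀=0, d₀=1 and mₖ₊₁ = dₖaₖ − mₖ, dₖ₊₁ = (n − mₖ₊₁²)/dₖ, aₖ₊₁ = ⌊(a₀+mₖ₊₁)/dₖ₊₁⌋:
  k=1: m=43, d=86, a=1
  k=2: m=43, d=1, a=86
d=1 and a=2a₀=86 at k=2, so the next step gives (m, d) = (43, 86) again — its k=1 value — and the period has length 2.

[43; 1, 86]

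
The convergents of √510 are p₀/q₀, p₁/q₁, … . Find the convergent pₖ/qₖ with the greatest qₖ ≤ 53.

271/12

√510 = [22; 1, 1, 2, 1, 1, 44, …] (period length 6).
Convergents:
  p_0/q_0 = 22/1
  p_1/q_1 = 23/1
  p_2/q_2 = 45/2
  p_3/q_3 = 113/5
  p_4/q_4 = 158/7
  p_5/q_5 = 271/12
  p_6/q_6 = 12082/535
q_5 = 12 ≤ 53 < 535 = q_6, so the answer is 271/12.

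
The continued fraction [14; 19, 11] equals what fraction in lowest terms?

2951/210

Using pₖ = aₖpₖ₋₁ + pₖ₋₂ and qₖ = aₖqₖ₋₁ + qₖ₋₂:
  k=0: a=14, p=14, q=1
  k=1: a=19, p=267, q=19
  k=2: a=11, p=2951, q=210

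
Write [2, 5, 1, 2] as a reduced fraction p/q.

37/17

Using pₖ = aₖpₖ₋₁ + pₖ₋₂ and qₖ = aₖqₖ₋₁ + qₖ₋₂:
  k=0: a=2, p=2, q=1
  k=1: a=5, p=11, q=5
  k=2: a=1, p=13, q=6
  k=3: a=2, p=37, q=17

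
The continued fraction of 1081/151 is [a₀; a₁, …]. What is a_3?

2

1081 = 7·151 + 24   →  a_0 = 7
151 = 6·24 + 7   →  a_1 = 6
24 = 3·7 + 3   →  a_2 = 3
7 = 2·3 + 1   →  a_3 = 2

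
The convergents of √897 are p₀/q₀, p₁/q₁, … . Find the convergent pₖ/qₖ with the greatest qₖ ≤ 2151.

35910/1199

√897 = [29; 1, 18, 1, 58, …] (period length 4).
Convergents:
  p_0/q_0 = 29/1
  p_1/q_1 = 30/1
  p_2/q_2 = 569/19
  p_3/q_3 = 599/20
  p_4/q_4 = 35311/1179
  p_5/q_5 = 35910/1199
  p_6/q_6 = 681691/22761
q_5 = 1199 ≤ 2151 < 22761 = q_6, so the answer is 35910/1199.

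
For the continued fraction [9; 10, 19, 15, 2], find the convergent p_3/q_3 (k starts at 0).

26161/2875

Using pₖ = aₖpₖ₋₁ + pₖ₋₂, qₖ = aₖqₖ₋₁ + qₖ₋₂ (with p₋₁=1, p₋₂=0, q₋₁=0, q₋₂=1):
  k=0: a=9, p=9, q=1
  k=1: a=10, p=91, q=10
  k=2: a=19, p=1738, q=191
  k=3: a=15, p=26161, q=2875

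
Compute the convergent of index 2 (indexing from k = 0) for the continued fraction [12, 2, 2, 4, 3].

62/5

Using pₖ = aₖpₖ₋₁ + pₖ₋₂, qₖ = aₖqₖ₋₁ + qₖ₋₂ (with p₋₁=1, p₋₂=0, q₋₁=0, q₋₂=1):
  k=0: a=12, p=12, q=1
  k=1: a=2, p=25, q=2
  k=2: a=2, p=62, q=5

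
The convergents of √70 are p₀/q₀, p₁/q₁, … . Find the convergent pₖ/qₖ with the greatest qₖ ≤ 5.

√70 = [8; 2, 1, 2, 1, 2, 16, …] (period length 6).
Convergents:
  p_0/q_0 = 8/1
  p_1/q_1 = 17/2
  p_2/q_2 = 25/3
  p_3/q_3 = 67/8
q_2 = 3 ≤ 5 < 8 = q_3, so the answer is 25/3.

25/3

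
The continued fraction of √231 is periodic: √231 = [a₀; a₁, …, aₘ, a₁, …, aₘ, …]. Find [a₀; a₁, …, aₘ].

[15; 5, 30]

a₀ = ⌊√231⌋ = 15.
With m₀=0, d₀=1 and mₖ₊₁ = dₖaₖ − mₖ, dₖ₊₁ = (n − mₖ₊₁²)/dₖ, aₖ₊₁ = ⌊(a₀+mₖ₊₁)/dₖ₊₁⌋:
  k=1: m=15, d=6, a=5
  k=2: m=15, d=1, a=30
d=1 and a=2a₀=30 at k=2, so the next step gives (m, d) = (15, 6) again — its k=1 value — and the period has length 2.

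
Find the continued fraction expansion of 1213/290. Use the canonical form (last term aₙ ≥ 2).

1213 = 4×290 + 53
290 = 5×53 + 25
53 = 2×25 + 3
25 = 8×3 + 1
3 = 3×1 + 0  (stop)
So 1213/290 = [4; 5, 2, 8, 3].

[4; 5, 2, 8, 3]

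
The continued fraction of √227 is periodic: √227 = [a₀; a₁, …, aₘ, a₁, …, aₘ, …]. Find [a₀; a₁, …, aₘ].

[15; 15, 30]

a₀ = ⌊√227⌋ = 15.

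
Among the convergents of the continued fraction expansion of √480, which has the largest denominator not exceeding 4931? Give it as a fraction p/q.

√480 = [21; 1, 9, 1, 42, …] (period length 4).
Convergents:
  p_0/q_0 = 21/1
  p_1/q_1 = 22/1
  p_2/q_2 = 219/10
  p_3/q_3 = 241/11
  p_4/q_4 = 10341/472
  p_5/q_5 = 10582/483
  p_6/q_6 = 105579/4819
  p_7/q_7 = 116161/5302
q_6 = 4819 ≤ 4931 < 5302 = q_7, so the answer is 105579/4819.

105579/4819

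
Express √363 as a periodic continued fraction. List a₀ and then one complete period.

a₀ = ⌊√363⌋ = 19.
With m₀=0, d₀=1 and mₖ₊₁ = dₖaₖ − mₖ, dₖ₊₁ = (n − mₖ₊₁²)/dₖ, aₖ₊₁ = ⌊(a₀+mₖ₊₁)/dₖ₊₁⌋:
  k=1: m=19, d=2, a=19
  k=2: m=19, d=1, a=38
d=1 and a=2a₀=38 at k=2, so the next step gives (m, d) = (19, 2) again — its k=1 value — and the period has length 2.

[19; 19, 38]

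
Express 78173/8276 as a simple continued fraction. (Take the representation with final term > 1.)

[9; 2, 4, 9, 3, 1, 7, 3]

78173 = 9×8276 + 3689
8276 = 2×3689 + 898
3689 = 4×898 + 97
898 = 9×97 + 25
97 = 3×25 + 22
25 = 1×22 + 3
22 = 7×3 + 1
3 = 3×1 + 0  (stop)
So 78173/8276 = [9; 2, 4, 9, 3, 1, 7, 3].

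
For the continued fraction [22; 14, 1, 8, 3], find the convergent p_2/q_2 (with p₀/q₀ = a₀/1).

Using pₖ = aₖpₖ₋₁ + pₖ₋₂, qₖ = aₖqₖ₋₁ + qₖ₋₂ (with p₋₁=1, p₋₂=0, q₋₁=0, q₋₂=1):
  k=0: a=22, p=22, q=1
  k=1: a=14, p=309, q=14
  k=2: a=1, p=331, q=15

331/15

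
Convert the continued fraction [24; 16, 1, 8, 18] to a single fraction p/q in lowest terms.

Using pₖ = aₖpₖ₋₁ + pₖ₋₂ and qₖ = aₖqₖ₋₁ + qₖ₋₂:
  k=0: a=24, p=24, q=1
  k=1: a=16, p=385, q=16
  k=2: a=1, p=409, q=17
  k=3: a=8, p=3657, q=152
  k=4: a=18, p=66235, q=2753

66235/2753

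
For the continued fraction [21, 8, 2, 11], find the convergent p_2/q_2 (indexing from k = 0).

359/17

Using pₖ = aₖpₖ₋₁ + pₖ₋₂, qₖ = aₖqₖ₋₁ + qₖ₋₂ (with p₋₁=1, p₋₂=0, q₋₁=0, q₋₂=1):
  k=0: a=21, p=21, q=1
  k=1: a=8, p=169, q=8
  k=2: a=2, p=359, q=17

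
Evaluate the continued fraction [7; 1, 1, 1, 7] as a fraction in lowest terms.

176/23

Fold from the inside: start with 7/1.
  1 + 1/7 = 8/7
  1 + 7/8 = 15/8
  1 + 8/15 = 23/15
  7 + 15/23 = 176/23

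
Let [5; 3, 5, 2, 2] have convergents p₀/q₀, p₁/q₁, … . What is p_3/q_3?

Using pₖ = aₖpₖ₋₁ + pₖ₋₂, qₖ = aₖqₖ₋₁ + qₖ₋₂ (with p₋₁=1, p₋₂=0, q₋₁=0, q₋₂=1):
  k=0: a=5, p=5, q=1
  k=1: a=3, p=16, q=3
  k=2: a=5, p=85, q=16
  k=3: a=2, p=186, q=35

186/35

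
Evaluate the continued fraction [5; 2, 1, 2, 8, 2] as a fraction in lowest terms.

Using pₖ = aₖpₖ₋₁ + pₖ₋₂ and qₖ = aₖqₖ₋₁ + qₖ₋₂:
  k=0: a=5, p=5, q=1
  k=1: a=2, p=11, q=2
  k=2: a=1, p=16, q=3
  k=3: a=2, p=43, q=8
  k=4: a=8, p=360, q=67
  k=5: a=2, p=763, q=142

763/142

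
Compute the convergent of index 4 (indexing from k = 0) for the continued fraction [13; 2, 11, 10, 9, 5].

Using pₖ = aₖpₖ₋₁ + pₖ₋₂, qₖ = aₖqₖ₋₁ + qₖ₋₂ (with p₋₁=1, p₋₂=0, q₋₁=0, q₋₂=1):
  k=0: a=13, p=13, q=1
  k=1: a=2, p=27, q=2
  k=2: a=11, p=310, q=23
  k=3: a=10, p=3127, q=232
  k=4: a=9, p=28453, q=2111

28453/2111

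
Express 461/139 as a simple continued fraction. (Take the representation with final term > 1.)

461 = 3*139 + 44
139 = 3*44 + 7
44 = 6*7 + 2
7 = 3*2 + 1
2 = 2*1 + 0  (stop)
So 461/139 = [3; 3, 6, 3, 2].

[3; 3, 6, 3, 2]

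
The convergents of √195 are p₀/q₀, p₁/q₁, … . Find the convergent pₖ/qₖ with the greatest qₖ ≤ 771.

√195 = [13; 1, 26, …] (period length 2).
Convergents:
  p_0/q_0 = 13/1
  p_1/q_1 = 14/1
  p_2/q_2 = 377/27
  p_3/q_3 = 391/28
  p_4/q_4 = 10543/755
  p_5/q_5 = 10934/783
q_4 = 755 ≤ 771 < 783 = q_5, so the answer is 10543/755.

10543/755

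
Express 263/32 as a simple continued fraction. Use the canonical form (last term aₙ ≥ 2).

263 = 8*32 + 7
32 = 4*7 + 4
7 = 1*4 + 3
4 = 1*3 + 1
3 = 3*1 + 0  (stop)
So 263/32 = [8; 4, 1, 1, 3].

[8; 4, 1, 1, 3]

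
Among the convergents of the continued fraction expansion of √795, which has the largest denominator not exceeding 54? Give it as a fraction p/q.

1297/46

√795 = [28; 5, 9, 5, 56, …] (period length 4).
Convergents:
  p_0/q_0 = 28/1
  p_1/q_1 = 141/5
  p_2/q_2 = 1297/46
  p_3/q_3 = 6626/235
q_2 = 46 ≤ 54 < 235 = q_3, so the answer is 1297/46.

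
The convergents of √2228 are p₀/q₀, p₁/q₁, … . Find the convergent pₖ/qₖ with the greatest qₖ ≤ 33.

√2228 = [47; 4, 1, 22, 1, 4, 94, …] (period length 6).
Convergents:
  p_0/q_0 = 47/1
  p_1/q_1 = 189/4
  p_2/q_2 = 236/5
  p_3/q_3 = 5381/114
q_2 = 5 ≤ 33 < 114 = q_3, so the answer is 236/5.

236/5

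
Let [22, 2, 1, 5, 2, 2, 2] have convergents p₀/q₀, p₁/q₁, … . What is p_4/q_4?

827/37

Using pₖ = aₖpₖ₋₁ + pₖ₋₂, qₖ = aₖqₖ₋₁ + qₖ₋₂ (with p₋₁=1, p₋₂=0, q₋₁=0, q₋₂=1):
  k=0: a=22, p=22, q=1
  k=1: a=2, p=45, q=2
  k=2: a=1, p=67, q=3
  k=3: a=5, p=380, q=17
  k=4: a=2, p=827, q=37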